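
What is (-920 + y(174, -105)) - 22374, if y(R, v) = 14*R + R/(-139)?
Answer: -2899436/139 ≈ -20859.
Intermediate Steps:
y(R, v) = 1945*R/139 (y(R, v) = 14*R + R*(-1/139) = 14*R - R/139 = 1945*R/139)
(-920 + y(174, -105)) - 22374 = (-920 + (1945/139)*174) - 22374 = (-920 + 338430/139) - 22374 = 210550/139 - 22374 = -2899436/139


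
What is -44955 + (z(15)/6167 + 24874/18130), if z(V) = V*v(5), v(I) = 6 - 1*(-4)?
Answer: -359011391828/7986265 ≈ -44954.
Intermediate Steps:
v(I) = 10 (v(I) = 6 + 4 = 10)
z(V) = 10*V (z(V) = V*10 = 10*V)
-44955 + (z(15)/6167 + 24874/18130) = -44955 + ((10*15)/6167 + 24874/18130) = -44955 + (150*(1/6167) + 24874*(1/18130)) = -44955 + (150/6167 + 12437/9065) = -44955 + 11151247/7986265 = -359011391828/7986265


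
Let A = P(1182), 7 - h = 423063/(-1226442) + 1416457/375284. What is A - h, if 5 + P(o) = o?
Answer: 12859223410211/10958668084 ≈ 1173.4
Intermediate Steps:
P(o) = -5 + o
h = 39128924657/10958668084 (h = 7 - (423063/(-1226442) + 1416457/375284) = 7 - (423063*(-1/1226442) + 1416457*(1/375284)) = 7 - (-141021/408814 + 202351/53612) = 7 - 1*37581751931/10958668084 = 7 - 37581751931/10958668084 = 39128924657/10958668084 ≈ 3.5706)
A = 1177 (A = -5 + 1182 = 1177)
A - h = 1177 - 1*39128924657/10958668084 = 1177 - 39128924657/10958668084 = 12859223410211/10958668084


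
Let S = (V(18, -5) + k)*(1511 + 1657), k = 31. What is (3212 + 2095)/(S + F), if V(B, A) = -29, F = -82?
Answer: 5307/6254 ≈ 0.84858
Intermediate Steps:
S = 6336 (S = (-29 + 31)*(1511 + 1657) = 2*3168 = 6336)
(3212 + 2095)/(S + F) = (3212 + 2095)/(6336 - 82) = 5307/6254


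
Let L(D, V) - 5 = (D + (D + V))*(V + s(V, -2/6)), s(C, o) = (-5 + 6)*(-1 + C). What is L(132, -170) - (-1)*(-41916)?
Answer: -73965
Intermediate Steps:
s(C, o) = -1 + C (s(C, o) = 1*(-1 + C) = -1 + C)
L(D, V) = 5 + (-1 + 2*V)*(V + 2*D) (L(D, V) = 5 + (D + (D + V))*(V + (-1 + V)) = 5 + (V + 2*D)*(-1 + 2*V) = 5 + (-1 + 2*V)*(V + 2*D))
L(132, -170) - (-1)*(-41916) = (5 - 1*(-170) - 2*132 + 2*(-170)**2 + 4*132*(-170)) - (-1)*(-41916) = (5 + 170 - 264 + 2*28900 - 89760) - 1*41916 = (5 + 170 - 264 + 57800 - 89760) - 41916 = -32049 - 41916 = -73965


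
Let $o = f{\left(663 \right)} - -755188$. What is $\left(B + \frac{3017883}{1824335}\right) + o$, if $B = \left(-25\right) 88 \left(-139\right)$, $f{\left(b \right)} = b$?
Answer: $\frac{1936810094968}{1824335} \approx 1.0617 \cdot 10^{6}$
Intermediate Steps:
$o = 755851$ ($o = 663 - -755188 = 663 + 755188 = 755851$)
$B = 305800$ ($B = \left(-2200\right) \left(-139\right) = 305800$)
$\left(B + \frac{3017883}{1824335}\right) + o = \left(305800 + \frac{3017883}{1824335}\right) + 755851 = \frac{557884660883}{1824335} + 755851 = \frac{1936810094968}{1824335}$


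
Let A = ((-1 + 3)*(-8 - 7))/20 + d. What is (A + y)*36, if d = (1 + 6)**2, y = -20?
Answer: 990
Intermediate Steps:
d = 49 (d = 7**2 = 49)
A = 95/2 (A = ((-1 + 3)*(-8 - 7))/20 + 49 = (2*(-15))*(1/20) + 49 = -30*1/20 + 49 = -3/2 + 49 = 95/2 ≈ 47.500)
(A + y)*36 = (95/2 - 20)*36 = (55/2)*36 = 990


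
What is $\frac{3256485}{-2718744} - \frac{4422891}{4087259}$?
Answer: $- \frac{767721393743}{336733663112} \approx -2.2799$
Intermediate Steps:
$\frac{3256485}{-2718744} - \frac{4422891}{4087259} = 3256485 \left(- \frac{1}{2718744}\right) - \frac{402081}{371569} = - \frac{1085495}{906248} - \frac{402081}{371569} = - \frac{767721393743}{336733663112}$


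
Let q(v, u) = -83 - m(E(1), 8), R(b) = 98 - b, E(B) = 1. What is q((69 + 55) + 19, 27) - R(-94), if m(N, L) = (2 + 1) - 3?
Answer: -275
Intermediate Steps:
m(N, L) = 0 (m(N, L) = 3 - 3 = 0)
q(v, u) = -83 (q(v, u) = -83 - 1*0 = -83 + 0 = -83)
q((69 + 55) + 19, 27) - R(-94) = -83 - (98 - 1*(-94)) = -83 - (98 + 94) = -83 - 1*192 = -83 - 192 = -275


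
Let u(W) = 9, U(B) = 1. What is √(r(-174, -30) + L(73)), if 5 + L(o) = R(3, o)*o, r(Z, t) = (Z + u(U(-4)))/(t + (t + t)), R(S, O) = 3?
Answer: √7770/6 ≈ 14.691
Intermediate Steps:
r(Z, t) = (9 + Z)/(3*t) (r(Z, t) = (Z + 9)/(t + (t + t)) = (9 + Z)/(t + 2*t) = (9 + Z)/((3*t)) = (9 + Z)*(1/(3*t)) = (9 + Z)/(3*t))
L(o) = -5 + 3*o
√(r(-174, -30) + L(73)) = √((⅓)*(9 - 174)/(-30) + (-5 + 3*73)) = √((⅓)*(-1/30)*(-165) + (-5 + 219)) = √(11/6 + 214) = √(1295/6) = √7770/6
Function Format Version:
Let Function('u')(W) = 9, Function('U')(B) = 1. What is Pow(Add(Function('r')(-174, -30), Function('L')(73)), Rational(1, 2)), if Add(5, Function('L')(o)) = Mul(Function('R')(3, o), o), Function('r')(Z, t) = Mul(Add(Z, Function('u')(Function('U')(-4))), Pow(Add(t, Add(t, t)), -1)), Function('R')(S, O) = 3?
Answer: Mul(Rational(1, 6), Pow(7770, Rational(1, 2))) ≈ 14.691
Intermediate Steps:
Function('r')(Z, t) = Mul(Rational(1, 3), Pow(t, -1), Add(9, Z)) (Function('r')(Z, t) = Mul(Add(Z, 9), Pow(Add(t, Add(t, t)), -1)) = Mul(Add(9, Z), Pow(Add(t, Mul(2, t)), -1)) = Mul(Add(9, Z), Pow(Mul(3, t), -1)) = Mul(Add(9, Z), Mul(Rational(1, 3), Pow(t, -1))) = Mul(Rational(1, 3), Pow(t, -1), Add(9, Z)))
Function('L')(o) = Add(-5, Mul(3, o))
Pow(Add(Function('r')(-174, -30), Function('L')(73)), Rational(1, 2)) = Pow(Add(Mul(Rational(1, 3), Pow(-30, -1), Add(9, -174)), Add(-5, Mul(3, 73))), Rational(1, 2)) = Pow(Add(Mul(Rational(1, 3), Rational(-1, 30), -165), Add(-5, 219)), Rational(1, 2)) = Pow(Add(Rational(11, 6), 214), Rational(1, 2)) = Pow(Rational(1295, 6), Rational(1, 2)) = Mul(Rational(1, 6), Pow(7770, Rational(1, 2)))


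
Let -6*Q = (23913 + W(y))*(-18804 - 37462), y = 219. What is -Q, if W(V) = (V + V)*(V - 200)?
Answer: -302289085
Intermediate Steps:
W(V) = 2*V*(-200 + V) (W(V) = (2*V)*(-200 + V) = 2*V*(-200 + V))
Q = 302289085 (Q = -(23913 + 2*219*(-200 + 219))*(-18804 - 37462)/6 = -(23913 + 2*219*19)*(-56266)/6 = -(23913 + 8322)*(-56266)/6 = -10745*(-56266)/2 = -⅙*(-1813734510) = 302289085)
-Q = -1*302289085 = -302289085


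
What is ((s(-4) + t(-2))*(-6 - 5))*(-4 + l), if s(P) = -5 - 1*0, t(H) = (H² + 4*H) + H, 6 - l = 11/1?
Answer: -1089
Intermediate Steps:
l = -5 (l = 6 - 11/1 = 6 - 11 = -5)
t(H) = H² + 5*H
s(P) = -5 (s(P) = -5 + 0 = -5)
((s(-4) + t(-2))*(-6 - 5))*(-4 + l) = ((-5 - 2*(5 - 2))*(-6 - 5))*(-4 - 5) = ((-5 - 2*3)*(-11))*(-9) = ((-5 - 6)*(-11))*(-9) = -11*(-11)*(-9) = 121*(-9) = -1089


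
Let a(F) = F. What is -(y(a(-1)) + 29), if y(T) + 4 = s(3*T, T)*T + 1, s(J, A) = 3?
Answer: -23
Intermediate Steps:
y(T) = -3 + 3*T (y(T) = -4 + (3*T + 1) = -4 + (1 + 3*T) = -3 + 3*T)
-(y(a(-1)) + 29) = -((-3 + 3*(-1)) + 29) = -((-3 - 3) + 29) = -(-6 + 29) = -1*23 = -23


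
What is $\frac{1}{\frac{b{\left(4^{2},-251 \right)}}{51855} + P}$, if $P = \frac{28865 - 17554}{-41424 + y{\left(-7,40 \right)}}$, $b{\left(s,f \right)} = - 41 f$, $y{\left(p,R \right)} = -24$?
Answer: $- \frac{716428680}{53330179} \approx -13.434$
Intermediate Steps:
$P = - \frac{11311}{41448}$ ($P = \frac{28865 - 17554}{-41424 - 24} = \frac{11311}{-41448} = 11311 \left(- \frac{1}{41448}\right) = - \frac{11311}{41448} \approx -0.2729$)
$\frac{1}{\frac{b{\left(4^{2},-251 \right)}}{51855} + P} = \frac{1}{\frac{\left(-41\right) \left(-251\right)}{51855} - \frac{11311}{41448}} = \frac{1}{10291 \cdot \frac{1}{51855} - \frac{11311}{41448}} = \frac{1}{\frac{10291}{51855} - \frac{11311}{41448}} = \frac{1}{- \frac{53330179}{716428680}} = - \frac{716428680}{53330179}$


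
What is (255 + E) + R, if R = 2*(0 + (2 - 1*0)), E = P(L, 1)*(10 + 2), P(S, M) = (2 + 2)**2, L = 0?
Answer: 451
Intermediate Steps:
P(S, M) = 16 (P(S, M) = 4**2 = 16)
E = 192 (E = 16*(10 + 2) = 16*12 = 192)
R = 4 (R = 2*(0 + (2 + 0)) = 2*(0 + 2) = 2*2 = 4)
(255 + E) + R = (255 + 192) + 4 = 447 + 4 = 451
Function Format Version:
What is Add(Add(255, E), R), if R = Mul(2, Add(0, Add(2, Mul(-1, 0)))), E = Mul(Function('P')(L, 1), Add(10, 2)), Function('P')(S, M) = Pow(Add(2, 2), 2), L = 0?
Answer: 451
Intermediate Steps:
Function('P')(S, M) = 16 (Function('P')(S, M) = Pow(4, 2) = 16)
E = 192 (E = Mul(16, Add(10, 2)) = Mul(16, 12) = 192)
R = 4 (R = Mul(2, Add(0, Add(2, 0))) = Mul(2, Add(0, 2)) = Mul(2, 2) = 4)
Add(Add(255, E), R) = Add(Add(255, 192), 4) = Add(447, 4) = 451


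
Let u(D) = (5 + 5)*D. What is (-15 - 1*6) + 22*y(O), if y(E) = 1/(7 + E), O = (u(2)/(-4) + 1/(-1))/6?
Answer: -52/3 ≈ -17.333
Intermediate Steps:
u(D) = 10*D
O = -1 (O = ((10*2)/(-4) + 1/(-1))/6 = (20*(-¼) + 1*(-1))*(⅙) = (-5 - 1)*(⅙) = -6*⅙ = -1)
(-15 - 1*6) + 22*y(O) = (-15 - 1*6) + 22/(7 - 1) = (-15 - 6) + 22/6 = -21 + 22*(⅙) = -21 + 11/3 = -52/3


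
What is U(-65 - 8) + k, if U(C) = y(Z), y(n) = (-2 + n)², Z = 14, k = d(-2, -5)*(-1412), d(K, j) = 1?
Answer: -1268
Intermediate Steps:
k = -1412 (k = 1*(-1412) = -1412)
U(C) = 144 (U(C) = (-2 + 14)² = 12² = 144)
U(-65 - 8) + k = 144 - 1412 = -1268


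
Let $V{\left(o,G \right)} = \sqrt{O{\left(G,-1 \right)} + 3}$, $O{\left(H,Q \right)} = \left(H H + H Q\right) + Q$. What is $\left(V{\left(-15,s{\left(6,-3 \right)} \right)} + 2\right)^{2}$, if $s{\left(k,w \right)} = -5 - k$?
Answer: $\left(2 + \sqrt{134}\right)^{2} \approx 184.3$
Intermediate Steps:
$O{\left(H,Q \right)} = Q + H^{2} + H Q$ ($O{\left(H,Q \right)} = \left(H^{2} + H Q\right) + Q = Q + H^{2} + H Q$)
$V{\left(o,G \right)} = \sqrt{2 + G^{2} - G}$ ($V{\left(o,G \right)} = \sqrt{\left(-1 + G^{2} + G \left(-1\right)\right) + 3} = \sqrt{\left(-1 + G^{2} - G\right) + 3} = \sqrt{2 + G^{2} - G}$)
$\left(V{\left(-15,s{\left(6,-3 \right)} \right)} + 2\right)^{2} = \left(\sqrt{2 + \left(-5 - 6\right)^{2} - \left(-5 - 6\right)} + 2\right)^{2} = \left(\sqrt{2 + \left(-11\right)^{2} - -11} + 2\right)^{2} = \left(\sqrt{2 + 121 + 11} + 2\right)^{2} = \left(\sqrt{134} + 2\right)^{2} = \left(2 + \sqrt{134}\right)^{2}$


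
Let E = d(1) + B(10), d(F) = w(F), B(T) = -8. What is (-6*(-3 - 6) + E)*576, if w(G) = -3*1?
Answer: 24768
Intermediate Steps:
w(G) = -3
d(F) = -3
E = -11 (E = -3 - 8 = -11)
(-6*(-3 - 6) + E)*576 = (-6*(-3 - 6) - 11)*576 = (-6*(-9) - 11)*576 = (54 - 11)*576 = 43*576 = 24768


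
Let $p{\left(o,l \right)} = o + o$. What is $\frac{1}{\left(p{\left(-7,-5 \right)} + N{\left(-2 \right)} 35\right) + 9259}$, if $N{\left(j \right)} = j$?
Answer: $\frac{1}{9175} \approx 0.00010899$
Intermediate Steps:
$p{\left(o,l \right)} = 2 o$
$\frac{1}{\left(p{\left(-7,-5 \right)} + N{\left(-2 \right)} 35\right) + 9259} = \frac{1}{\left(2 \left(-7\right) - 70\right) + 9259} = \frac{1}{\left(-14 - 70\right) + 9259} = \frac{1}{-84 + 9259} = \frac{1}{9175}$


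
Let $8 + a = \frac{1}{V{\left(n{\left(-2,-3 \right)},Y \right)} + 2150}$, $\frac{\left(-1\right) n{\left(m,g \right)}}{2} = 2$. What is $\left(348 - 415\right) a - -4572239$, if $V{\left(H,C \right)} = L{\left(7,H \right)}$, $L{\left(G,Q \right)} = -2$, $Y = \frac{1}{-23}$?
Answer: $\frac{9822320633}{2148} \approx 4.5728 \cdot 10^{6}$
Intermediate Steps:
$Y = - \frac{1}{23} \approx -0.043478$
$n{\left(m,g \right)} = -4$ ($n{\left(m,g \right)} = \left(-2\right) 2 = -4$)
$V{\left(H,C \right)} = -2$
$a = - \frac{17183}{2148}$ ($a = -8 + \frac{1}{-2 + 2150} = -8 + \frac{1}{2148} = - \frac{17183}{2148} \approx -7.9995$)
$\left(348 - 415\right) a - -4572239 = \left(348 - 415\right) \left(- \frac{17183}{2148}\right) - -4572239 = \left(-67\right) \left(- \frac{17183}{2148}\right) + 4572239 = \frac{1151261}{2148} + 4572239 = \frac{9822320633}{2148}$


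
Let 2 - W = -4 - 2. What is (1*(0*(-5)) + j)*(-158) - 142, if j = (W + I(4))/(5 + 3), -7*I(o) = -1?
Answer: -8479/28 ≈ -302.82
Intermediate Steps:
W = 8 (W = 2 - (-4 - 2) = 2 - 1*(-6) = 2 + 6 = 8)
I(o) = ⅐ (I(o) = -⅐*(-1) = ⅐)
j = 57/56 (j = (8 + ⅐)/(5 + 3) = (57/7)/8 = (57/7)*(⅛) = 57/56 ≈ 1.0179)
(1*(0*(-5)) + j)*(-158) - 142 = (1*(0*(-5)) + 57/56)*(-158) - 142 = (1*0 + 57/56)*(-158) - 142 = (0 + 57/56)*(-158) - 142 = (57/56)*(-158) - 142 = -4503/28 - 142 = -8479/28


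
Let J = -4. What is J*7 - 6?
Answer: -34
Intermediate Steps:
J*7 - 6 = -4*7 - 6 = -28 - 6 = -34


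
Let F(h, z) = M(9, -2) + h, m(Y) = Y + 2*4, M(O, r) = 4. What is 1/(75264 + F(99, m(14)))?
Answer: 1/75367 ≈ 1.3268e-5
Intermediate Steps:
m(Y) = 8 + Y (m(Y) = Y + 8 = 8 + Y)
F(h, z) = 4 + h
1/(75264 + F(99, m(14))) = 1/(75264 + (4 + 99)) = 1/(75264 + 103) = 1/75367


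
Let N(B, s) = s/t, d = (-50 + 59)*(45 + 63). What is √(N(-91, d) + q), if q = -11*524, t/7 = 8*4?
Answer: I*√4515574/28 ≈ 75.892*I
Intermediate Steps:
t = 224 (t = 7*(8*4) = 7*32 = 224)
d = 972 (d = 9*108 = 972)
q = -5764
N(B, s) = s/224
√(N(-91, d) + q) = √((1/224)*972 - 5764) = √(243/56 - 5764) = √(-322541/56) = I*√4515574/28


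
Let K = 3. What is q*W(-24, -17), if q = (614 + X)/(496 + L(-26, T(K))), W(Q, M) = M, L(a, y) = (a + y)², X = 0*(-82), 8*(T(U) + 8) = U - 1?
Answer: -167008/26161 ≈ -6.3839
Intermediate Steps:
T(U) = -65/8 + U/8 (T(U) = -8 + (U - 1)/8 = -8 + (-1 + U)/8 = -8 + (-⅛ + U/8) = -65/8 + U/8)
X = 0
q = 9824/26161 (q = (614 + 0)/(496 + (-26 + (-65/8 + (⅛)*3))²) = 614/(496 + (-26 + (-65/8 + 3/8))²) = 614/(496 + (-26 - 31/4)²) = 614/(496 + (-135/4)²) = 614/(496 + 18225/16) = 614/(26161/16) = 614*(16/26161) = 9824/26161 ≈ 0.37552)
q*W(-24, -17) = (9824/26161)*(-17) = -167008/26161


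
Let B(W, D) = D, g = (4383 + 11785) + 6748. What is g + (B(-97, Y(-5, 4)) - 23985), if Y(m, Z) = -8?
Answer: -1077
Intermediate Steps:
g = 22916 (g = 16168 + 6748 = 22916)
g + (B(-97, Y(-5, 4)) - 23985) = 22916 + (-8 - 23985) = 22916 - 23993 = -1077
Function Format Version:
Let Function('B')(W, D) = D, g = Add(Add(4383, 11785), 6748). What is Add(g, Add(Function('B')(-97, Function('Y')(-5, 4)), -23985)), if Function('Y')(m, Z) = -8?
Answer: -1077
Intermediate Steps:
g = 22916 (g = Add(16168, 6748) = 22916)
Add(g, Add(Function('B')(-97, Function('Y')(-5, 4)), -23985)) = Add(22916, Add(-8, -23985)) = Add(22916, -23993) = -1077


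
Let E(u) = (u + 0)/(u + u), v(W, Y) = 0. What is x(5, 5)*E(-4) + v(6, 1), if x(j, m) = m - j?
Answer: 0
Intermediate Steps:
E(u) = ½ (E(u) = u/((2*u)) = u*(1/(2*u)) = ½)
x(5, 5)*E(-4) + v(6, 1) = (5 - 1*5)*(½) + 0 = (5 - 5)*(½) + 0 = 0*(½) + 0 = 0 + 0 = 0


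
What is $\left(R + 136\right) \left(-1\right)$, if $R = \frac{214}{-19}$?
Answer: $- \frac{2370}{19} \approx -124.74$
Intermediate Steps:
$R = - \frac{214}{19}$ ($R = 214 \left(- \frac{1}{19}\right) = - \frac{214}{19} \approx -11.263$)
$\left(R + 136\right) \left(-1\right) = \left(- \frac{214}{19} + 136\right) \left(-1\right) = \frac{2370}{19} \left(-1\right) = - \frac{2370}{19}$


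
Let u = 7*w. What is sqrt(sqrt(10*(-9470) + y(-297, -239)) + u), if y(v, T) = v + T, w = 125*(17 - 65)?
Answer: sqrt(-42000 + 2*I*sqrt(23809)) ≈ 0.7529 + 204.94*I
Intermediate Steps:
w = -6000 (w = 125*(-48) = -6000)
u = -42000 (u = 7*(-6000) = -42000)
y(v, T) = T + v
sqrt(sqrt(10*(-9470) + y(-297, -239)) + u) = sqrt(sqrt(10*(-9470) + (-239 - 297)) - 42000) = sqrt(sqrt(-94700 - 536) - 42000) = sqrt(sqrt(-95236) - 42000) = sqrt(2*I*sqrt(23809) - 42000) = sqrt(-42000 + 2*I*sqrt(23809))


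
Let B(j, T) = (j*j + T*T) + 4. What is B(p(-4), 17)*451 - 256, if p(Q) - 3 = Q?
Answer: 132338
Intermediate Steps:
p(Q) = 3 + Q
B(j, T) = 4 + T² + j² (B(j, T) = (j² + T²) + 4 = (T² + j²) + 4 = 4 + T² + j²)
B(p(-4), 17)*451 - 256 = (4 + 17² + (3 - 4)²)*451 - 256 = (4 + 289 + (-1)²)*451 - 256 = (4 + 289 + 1)*451 - 256 = 294*451 - 256 = 132594 - 256 = 132338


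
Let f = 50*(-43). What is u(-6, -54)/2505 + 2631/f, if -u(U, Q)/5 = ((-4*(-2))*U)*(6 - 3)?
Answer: -336177/359050 ≈ -0.93630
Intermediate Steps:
f = -2150
u(U, Q) = -120*U (u(U, Q) = -5*(-4*(-2))*U*(6 - 3) = -5*8*U*3 = -120*U)
u(-6, -54)/2505 + 2631/f = -120*(-6)/2505 + 2631/(-2150) = 720*(1/2505) + 2631*(-1/2150) = 48/167 - 2631/2150 = -336177/359050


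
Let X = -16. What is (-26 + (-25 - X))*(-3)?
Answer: 105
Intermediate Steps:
(-26 + (-25 - X))*(-3) = (-26 + (-25 - 1*(-16)))*(-3) = (-26 + (-25 + 16))*(-3) = (-26 - 9)*(-3) = -35*(-3) = 105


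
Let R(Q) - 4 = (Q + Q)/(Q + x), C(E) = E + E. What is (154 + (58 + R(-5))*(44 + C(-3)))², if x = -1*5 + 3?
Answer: 322202500/49 ≈ 6.5756e+6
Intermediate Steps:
x = -2 (x = -5 + 3 = -2)
C(E) = 2*E
R(Q) = 4 + 2*Q/(-2 + Q) (R(Q) = 4 + (Q + Q)/(Q - 2) = 4 + (2*Q)/(-2 + Q) = 4 + 2*Q/(-2 + Q))
(154 + (58 + R(-5))*(44 + C(-3)))² = (154 + (58 + 2*(-4 + 3*(-5))/(-2 - 5))*(44 + 2*(-3)))² = (154 + (58 + 2*(-4 - 15)/(-7))*(44 - 6))² = (154 + (58 + 2*(-⅐)*(-19))*38)² = (154 + (58 + 38/7)*38)² = (154 + (444/7)*38)² = (154 + 16872/7)² = (17950/7)² = 322202500/49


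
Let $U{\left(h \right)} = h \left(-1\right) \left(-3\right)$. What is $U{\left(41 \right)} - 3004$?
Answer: $-2881$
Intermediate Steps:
$U{\left(h \right)} = 3 h$ ($U{\left(h \right)} = - h \left(-3\right) = 3 h$)
$U{\left(41 \right)} - 3004 = 3 \cdot 41 - 3004 = 123 - 3004 = -2881$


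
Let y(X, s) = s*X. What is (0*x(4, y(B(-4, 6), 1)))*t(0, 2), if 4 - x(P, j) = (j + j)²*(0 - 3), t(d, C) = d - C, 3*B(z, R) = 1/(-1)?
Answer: 0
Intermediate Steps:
B(z, R) = -⅓ (B(z, R) = (⅓)/(-1) = (⅓)*(-1) = -⅓)
y(X, s) = X*s
x(P, j) = 4 + 12*j² (x(P, j) = 4 - (j + j)²*(0 - 3) = 4 - (2*j)²*(-3) = 4 - 4*j²*(-3) = 4 - (-12)*j² = 4 + 12*j²)
(0*x(4, y(B(-4, 6), 1)))*t(0, 2) = (0*(4 + 12*(-⅓*1)²))*(0 - 1*2) = (0*(4 + 12*(-⅓)²))*(0 - 2) = (0*(4 + 12*(⅑)))*(-2) = (0*(4 + 4/3))*(-2) = (0*(16/3))*(-2) = 0*(-2) = 0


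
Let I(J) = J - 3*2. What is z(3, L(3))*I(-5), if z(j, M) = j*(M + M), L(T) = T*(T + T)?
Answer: -1188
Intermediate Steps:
L(T) = 2*T**2 (L(T) = T*(2*T) = 2*T**2)
z(j, M) = 2*M*j (z(j, M) = j*(2*M) = 2*M*j)
I(J) = -6 + J (I(J) = J - 6 = -6 + J)
z(3, L(3))*I(-5) = (2*(2*3**2)*3)*(-6 - 5) = (2*(2*9)*3)*(-11) = (2*18*3)*(-11) = 108*(-11) = -1188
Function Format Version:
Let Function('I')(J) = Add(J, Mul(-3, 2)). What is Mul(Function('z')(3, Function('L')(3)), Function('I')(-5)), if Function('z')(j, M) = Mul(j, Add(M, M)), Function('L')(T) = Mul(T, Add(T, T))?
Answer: -1188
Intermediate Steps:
Function('L')(T) = Mul(2, Pow(T, 2)) (Function('L')(T) = Mul(T, Mul(2, T)) = Mul(2, Pow(T, 2)))
Function('z')(j, M) = Mul(2, M, j) (Function('z')(j, M) = Mul(j, Mul(2, M)) = Mul(2, M, j))
Function('I')(J) = Add(-6, J) (Function('I')(J) = Add(J, -6) = Add(-6, J))
Mul(Function('z')(3, Function('L')(3)), Function('I')(-5)) = Mul(Mul(2, Mul(2, Pow(3, 2)), 3), Add(-6, -5)) = Mul(Mul(2, Mul(2, 9), 3), -11) = Mul(Mul(2, 18, 3), -11) = Mul(108, -11) = -1188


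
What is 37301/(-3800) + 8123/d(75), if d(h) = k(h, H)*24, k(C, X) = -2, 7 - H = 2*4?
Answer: -4082231/22800 ≈ -179.05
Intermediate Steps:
H = -1 (H = 7 - 2*4 = 7 - 1*8 = 7 - 8 = -1)
d(h) = -48 (d(h) = -2*24 = -48)
37301/(-3800) + 8123/d(75) = 37301/(-3800) + 8123/(-48) = 37301*(-1/3800) + 8123*(-1/48) = -37301/3800 - 8123/48 = -4082231/22800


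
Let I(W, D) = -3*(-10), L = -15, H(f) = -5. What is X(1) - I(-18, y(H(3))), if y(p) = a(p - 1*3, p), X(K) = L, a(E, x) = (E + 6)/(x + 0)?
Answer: -45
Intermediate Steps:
a(E, x) = (6 + E)/x
X(K) = -15
y(p) = (3 + p)/p (y(p) = (6 + (p - 1*3))/p = (6 + (p - 3))/p = (6 + (-3 + p))/p = (3 + p)/p)
I(W, D) = 30
X(1) - I(-18, y(H(3))) = -15 - 1*30 = -15 - 30 = -45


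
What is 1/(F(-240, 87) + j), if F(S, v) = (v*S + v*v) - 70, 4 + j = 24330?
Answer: 1/10945 ≈ 9.1366e-5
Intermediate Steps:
j = 24326 (j = -4 + 24330 = 24326)
F(S, v) = -70 + v² + S*v (F(S, v) = (S*v + v²) - 70 = (v² + S*v) - 70 = -70 + v² + S*v)
1/(F(-240, 87) + j) = 1/((-70 + 87² - 240*87) + 24326) = 1/((-70 + 7569 - 20880) + 24326) = 1/(-13381 + 24326) = 1/10945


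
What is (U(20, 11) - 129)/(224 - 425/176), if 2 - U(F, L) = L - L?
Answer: -22352/38999 ≈ -0.57314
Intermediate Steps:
U(F, L) = 2 (U(F, L) = 2 - (L - L) = 2 - 1*0 = 2 + 0 = 2)
(U(20, 11) - 129)/(224 - 425/176) = (2 - 129)/(224 - 425/176) = -127/(224 - 425*1/176) = -127/(224 - 425/176) = -127/38999/176 = -127*176/38999 = -22352/38999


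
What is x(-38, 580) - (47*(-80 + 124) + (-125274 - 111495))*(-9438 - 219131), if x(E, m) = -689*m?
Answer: -53645772489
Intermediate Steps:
x(-38, 580) - (47*(-80 + 124) + (-125274 - 111495))*(-9438 - 219131) = -689*580 - (47*(-80 + 124) + (-125274 - 111495))*(-9438 - 219131) = -399620 - (47*44 - 236769)*(-228569) = -399620 - (2068 - 236769)*(-228569) = -399620 - (-234701)*(-228569) = -399620 - 1*53645372869 = -399620 - 53645372869 = -53645772489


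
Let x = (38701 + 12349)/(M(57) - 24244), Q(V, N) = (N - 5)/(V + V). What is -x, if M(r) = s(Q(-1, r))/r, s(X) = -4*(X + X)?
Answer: 58197/27634 ≈ 2.1060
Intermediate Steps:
Q(V, N) = (-5 + N)/(2*V) (Q(V, N) = (-5 + N)/((2*V)) = (-5 + N)*(1/(2*V)) = (-5 + N)/(2*V))
s(X) = -8*X
M(r) = (-20 + 4*r)/r (M(r) = (-4*(-5 + r)/(-1))/r = (-4*(-1)*(-5 + r))/r = (-8*(5/2 - r/2))/r = (-20 + 4*r)/r)
x = -58197/27634 (x = (38701 + 12349)/((4 - 20/57) - 24244) = 51050/((4 - 20*1/57) - 24244) = 51050/((4 - 20/57) - 24244) = 51050/(208/57 - 24244) = 51050/(-1381700/57) = 51050*(-57/1381700) = -58197/27634 ≈ -2.1060)
-x = -1*(-58197/27634) = 58197/27634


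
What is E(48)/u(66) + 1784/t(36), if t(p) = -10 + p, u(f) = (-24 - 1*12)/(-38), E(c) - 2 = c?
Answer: 14203/117 ≈ 121.39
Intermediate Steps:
E(c) = 2 + c
u(f) = 18/19 (u(f) = (-24 - 12)*(-1/38) = -36*(-1/38) = 18/19)
E(48)/u(66) + 1784/t(36) = (2 + 48)/(18/19) + 1784/(-10 + 36) = 50*(19/18) + 1784/26 = 475/9 + 1784*(1/26) = 475/9 + 892/13 = 14203/117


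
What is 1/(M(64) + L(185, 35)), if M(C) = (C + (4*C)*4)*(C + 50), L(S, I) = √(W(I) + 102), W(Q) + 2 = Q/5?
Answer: 124032/15383936917 - √107/15383936917 ≈ 8.0618e-6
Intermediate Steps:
W(Q) = -2 + Q/5
L(S, I) = √(100 + I/5) (L(S, I) = √((-2 + I/5) + 102) = √(100 + I/5))
M(C) = 17*C*(50 + C) (M(C) = (C + 16*C)*(50 + C) = (17*C)*(50 + C) = 17*C*(50 + C))
1/(M(64) + L(185, 35)) = 1/(17*64*(50 + 64) + √(2500 + 5*35)/5) = 1/(17*64*114 + √(2500 + 175)/5) = 1/(124032 + √2675/5) = 1/(124032 + (5*√107)/5) = 1/(124032 + √107)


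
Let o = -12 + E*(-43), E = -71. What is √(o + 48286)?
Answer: 3*√5703 ≈ 226.55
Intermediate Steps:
o = 3041 (o = -12 - 71*(-43) = -12 + 3053 = 3041)
√(o + 48286) = √(3041 + 48286) = √51327 = 3*√5703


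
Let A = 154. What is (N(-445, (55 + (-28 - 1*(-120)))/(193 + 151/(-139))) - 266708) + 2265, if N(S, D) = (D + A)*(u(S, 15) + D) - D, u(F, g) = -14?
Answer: -21070895450747/79067664 ≈ -2.6649e+5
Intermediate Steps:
N(S, D) = -D + (-14 + D)*(154 + D) (N(S, D) = (D + 154)*(-14 + D) - D = (154 + D)*(-14 + D) - D = (-14 + D)*(154 + D) - D = -D + (-14 + D)*(154 + D))
(N(-445, (55 + (-28 - 1*(-120)))/(193 + 151/(-139))) - 266708) + 2265 = ((-2156 + ((55 + (-28 - 1*(-120)))/(193 + 151/(-139)))² + 139*((55 + (-28 - 1*(-120)))/(193 + 151/(-139)))) - 266708) + 2265 = ((-2156 + ((55 + (-28 + 120))/(193 + 151*(-1/139)))² + 139*((55 + (-28 + 120))/(193 + 151*(-1/139)))) - 266708) + 2265 = ((-2156 + ((55 + 92)/(193 - 151/139))² + 139*((55 + 92)/(193 - 151/139))) - 266708) + 2265 = ((-2156 + (147/(26676/139))² + 139*(147/(26676/139))) - 266708) + 2265 = ((-2156 + (147*(139/26676))² + 139*(147*(139/26676))) - 266708) + 2265 = ((-2156 + (6811/8892)² + 139*(6811/8892)) - 266708) + 2265 = ((-2156 + 46389721/79067664 + 946729/8892) - 266708) + 2265 = (-162005179595/79067664 - 266708) + 2265 = -21249983709707/79067664 + 2265 = -21070895450747/79067664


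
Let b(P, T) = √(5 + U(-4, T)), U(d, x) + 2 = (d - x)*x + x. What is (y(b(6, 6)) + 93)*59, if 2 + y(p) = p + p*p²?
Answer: 5369 - 2950*I*√51 ≈ 5369.0 - 21067.0*I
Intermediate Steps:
U(d, x) = -2 + x + x*(d - x) (U(d, x) = -2 + ((d - x)*x + x) = -2 + (x*(d - x) + x) = -2 + (x + x*(d - x)) = -2 + x + x*(d - x))
b(P, T) = √(3 - T² - 3*T) (b(P, T) = √(5 + (-2 + T - T² - 4*T)) = √(5 + (-2 - T² - 3*T)) = √(3 - T² - 3*T))
y(p) = -2 + p + p³ (y(p) = -2 + (p + p*p²) = -2 + (p + p³) = -2 + p + p³)
(y(b(6, 6)) + 93)*59 = ((-2 + √(3 - 1*6² - 3*6) + (√(3 - 1*6² - 3*6))³) + 93)*59 = ((-2 + √(3 - 1*36 - 18) + (√(3 - 1*36 - 18))³) + 93)*59 = ((-2 + √(3 - 36 - 18) + (√(3 - 36 - 18))³) + 93)*59 = ((-2 + √(-51) + (√(-51))³) + 93)*59 = ((-2 + I*√51 + (I*√51)³) + 93)*59 = ((-2 + I*√51 - 51*I*√51) + 93)*59 = ((-2 - 50*I*√51) + 93)*59 = (91 - 50*I*√51)*59 = 5369 - 2950*I*√51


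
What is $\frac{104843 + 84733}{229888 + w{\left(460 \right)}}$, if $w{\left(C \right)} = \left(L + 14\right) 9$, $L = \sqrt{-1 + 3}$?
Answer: $\frac{21802567032}{26453220017} - \frac{853092 \sqrt{2}}{26453220017} \approx 0.82415$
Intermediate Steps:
$L = \sqrt{2} \approx 1.4142$
$w{\left(C \right)} = 126 + 9 \sqrt{2}$ ($w{\left(C \right)} = \left(\sqrt{2} + 14\right) 9 = \left(14 + \sqrt{2}\right) 9 = 126 + 9 \sqrt{2}$)
$\frac{104843 + 84733}{229888 + w{\left(460 \right)}} = \frac{104843 + 84733}{229888 + \left(126 + 9 \sqrt{2}\right)} = \frac{189576}{230014 + 9 \sqrt{2}}$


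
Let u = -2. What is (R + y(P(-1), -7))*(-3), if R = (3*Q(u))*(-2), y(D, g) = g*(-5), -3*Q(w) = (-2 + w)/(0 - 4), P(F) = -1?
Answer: -111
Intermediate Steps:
Q(w) = -⅙ + w/12 (Q(w) = -(-2 + w)/(3*(0 - 4)) = -(-2 + w)/(3*(-4)) = -(-2 + w)*(-1)/(3*4) = -(½ - w/4)/3 = -⅙ + w/12)
y(D, g) = -5*g
R = 2 (R = (3*(-⅙ + (1/12)*(-2)))*(-2) = (3*(-⅙ - ⅙))*(-2) = (3*(-⅓))*(-2) = -1*(-2) = 2)
(R + y(P(-1), -7))*(-3) = (2 - 5*(-7))*(-3) = (2 + 35)*(-3) = 37*(-3) = -111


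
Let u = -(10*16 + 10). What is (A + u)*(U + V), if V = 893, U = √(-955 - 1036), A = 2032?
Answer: 1662766 + 1862*I*√1991 ≈ 1.6628e+6 + 83084.0*I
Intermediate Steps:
u = -170 (u = -(160 + 10) = -1*170 = -170)
U = I*√1991 (U = √(-1991) = I*√1991 ≈ 44.621*I)
(A + u)*(U + V) = (2032 - 170)*(I*√1991 + 893) = 1862*(893 + I*√1991) = 1662766 + 1862*I*√1991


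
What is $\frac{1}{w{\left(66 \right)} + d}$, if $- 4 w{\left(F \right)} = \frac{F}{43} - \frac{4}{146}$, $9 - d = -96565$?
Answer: $\frac{3139}{303144603} \approx 1.0355 \cdot 10^{-5}$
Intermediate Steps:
$d = 96574$ ($d = 9 - -96565 = 9 + 96565 = 96574$)
$w{\left(F \right)} = \frac{1}{146} - \frac{F}{172}$ ($w{\left(F \right)} = - \frac{\frac{F}{43} - \frac{4}{146}}{4} = - \frac{F \frac{1}{43} - \frac{2}{73}}{4} = - \frac{\frac{F}{43} - \frac{2}{73}}{4} = - \frac{- \frac{2}{73} + \frac{F}{43}}{4} = \frac{1}{146} - \frac{F}{172}$)
$\frac{1}{w{\left(66 \right)} + d} = \frac{1}{\left(\frac{1}{146} - \frac{33}{86}\right) + 96574} = \frac{1}{- \frac{1183}{3139} + 96574} = \frac{1}{\frac{303144603}{3139}} = \frac{3139}{303144603}$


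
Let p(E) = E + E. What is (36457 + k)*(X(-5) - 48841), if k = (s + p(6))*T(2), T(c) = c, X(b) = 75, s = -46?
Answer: -1774545974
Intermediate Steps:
p(E) = 2*E
k = -68 (k = (-46 + 2*6)*2 = (-46 + 12)*2 = -34*2 = -68)
(36457 + k)*(X(-5) - 48841) = (36457 - 68)*(75 - 48841) = 36389*(-48766) = -1774545974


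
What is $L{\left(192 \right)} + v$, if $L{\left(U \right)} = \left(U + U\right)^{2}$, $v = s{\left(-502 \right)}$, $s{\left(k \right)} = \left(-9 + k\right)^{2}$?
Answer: $408577$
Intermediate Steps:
$v = 261121$ ($v = \left(-9 - 502\right)^{2} = \left(-511\right)^{2} = 261121$)
$L{\left(U \right)} = 4 U^{2}$ ($L{\left(U \right)} = \left(2 U\right)^{2} = 4 U^{2}$)
$L{\left(192 \right)} + v = 4 \cdot 192^{2} + 261121 = 4 \cdot 36864 + 261121 = 147456 + 261121 = 408577$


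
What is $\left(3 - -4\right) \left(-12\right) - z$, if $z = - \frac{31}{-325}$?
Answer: $- \frac{27331}{325} \approx -84.095$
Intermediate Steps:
$z = \frac{31}{325}$ ($z = \left(-31\right) \left(- \frac{1}{325}\right) = \frac{31}{325} \approx 0.095385$)
$\left(3 - -4\right) \left(-12\right) - z = \left(3 - -4\right) \left(-12\right) - \frac{31}{325} = \left(3 + 4\right) \left(-12\right) - \frac{31}{325} = 7 \left(-12\right) - \frac{31}{325} = -84 - \frac{31}{325} = - \frac{27331}{325}$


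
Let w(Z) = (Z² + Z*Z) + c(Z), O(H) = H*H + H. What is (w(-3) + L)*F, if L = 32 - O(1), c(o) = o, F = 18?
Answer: 810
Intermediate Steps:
O(H) = H + H² (O(H) = H² + H = H + H²)
w(Z) = Z + 2*Z² (w(Z) = (Z² + Z*Z) + Z = (Z² + Z²) + Z = 2*Z² + Z = Z + 2*Z²)
L = 30 (L = 32 - (1 + 1) = 32 - 2 = 30)
(w(-3) + L)*F = (-3*(1 + 2*(-3)) + 30)*18 = (-3*(1 - 6) + 30)*18 = (-3*(-5) + 30)*18 = (15 + 30)*18 = 45*18 = 810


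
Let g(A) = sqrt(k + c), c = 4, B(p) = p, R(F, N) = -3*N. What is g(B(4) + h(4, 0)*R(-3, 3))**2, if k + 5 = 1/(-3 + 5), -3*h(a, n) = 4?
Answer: -1/2 ≈ -0.50000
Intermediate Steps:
h(a, n) = -4/3 (h(a, n) = -1/3*4 = -4/3)
k = -9/2 (k = -5 + 1/(-3 + 5) = -5 + 1/2 = -9/2 ≈ -4.5000)
g(A) = I*sqrt(2)/2 (g(A) = sqrt(-9/2 + 4) = sqrt(-1/2) = I*sqrt(2)/2)
g(B(4) + h(4, 0)*R(-3, 3))**2 = (I*sqrt(2)/2)**2 = -1/2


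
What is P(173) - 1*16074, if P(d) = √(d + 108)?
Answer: -16074 + √281 ≈ -16057.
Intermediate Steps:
P(d) = √(108 + d)
P(173) - 1*16074 = √(108 + 173) - 1*16074 = √281 - 16074 = -16074 + √281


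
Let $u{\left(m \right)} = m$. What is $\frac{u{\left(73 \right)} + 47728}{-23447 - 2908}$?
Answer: $- \frac{47801}{26355} \approx -1.8137$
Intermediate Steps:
$\frac{u{\left(73 \right)} + 47728}{-23447 - 2908} = \frac{73 + 47728}{-23447 - 2908} = \frac{47801}{-26355} = 47801 \left(- \frac{1}{26355}\right) = - \frac{47801}{26355}$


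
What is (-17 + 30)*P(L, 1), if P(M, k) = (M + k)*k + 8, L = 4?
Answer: 169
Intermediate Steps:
P(M, k) = 8 + k*(M + k) (P(M, k) = k*(M + k) + 8 = 8 + k*(M + k))
(-17 + 30)*P(L, 1) = (-17 + 30)*(8 + 1**2 + 4*1) = 13*(8 + 1 + 4) = 13*13 = 169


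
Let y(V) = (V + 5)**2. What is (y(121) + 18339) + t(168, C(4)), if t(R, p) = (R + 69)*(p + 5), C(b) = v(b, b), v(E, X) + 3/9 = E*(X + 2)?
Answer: 41009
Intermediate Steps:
v(E, X) = -1/3 + E*(2 + X) (v(E, X) = -1/3 + E*(X + 2) = -1/3 + E*(2 + X))
C(b) = -1/3 + b**2 + 2*b (C(b) = -1/3 + 2*b + b*b = -1/3 + 2*b + b**2 = -1/3 + b**2 + 2*b)
t(R, p) = (5 + p)*(69 + R) (t(R, p) = (69 + R)*(5 + p) = (5 + p)*(69 + R))
y(V) = (5 + V)**2
(y(121) + 18339) + t(168, C(4)) = ((5 + 121)**2 + 18339) + (345 + 5*168 + 69*(-1/3 + 4**2 + 2*4) + 168*(-1/3 + 4**2 + 2*4)) = (126**2 + 18339) + (345 + 840 + 69*(-1/3 + 16 + 8) + 168*(-1/3 + 16 + 8)) = (15876 + 18339) + (345 + 840 + 69*(71/3) + 168*(71/3)) = 34215 + (345 + 840 + 1633 + 3976) = 34215 + 6794 = 41009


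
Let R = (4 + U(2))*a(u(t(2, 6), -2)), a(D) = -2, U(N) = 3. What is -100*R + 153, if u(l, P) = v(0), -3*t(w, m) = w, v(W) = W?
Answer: 1553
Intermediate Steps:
t(w, m) = -w/3
u(l, P) = 0
R = -14 (R = (4 + 3)*(-2) = 7*(-2) = -14)
-100*R + 153 = -100*(-14) + 153 = 1400 + 153 = 1553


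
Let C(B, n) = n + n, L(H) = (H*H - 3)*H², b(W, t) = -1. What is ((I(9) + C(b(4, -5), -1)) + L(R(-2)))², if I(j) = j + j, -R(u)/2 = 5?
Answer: 94400656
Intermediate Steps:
R(u) = -10 (R(u) = -2*5 = -10)
L(H) = H²*(-3 + H²) (L(H) = (H² - 3)*H² = (-3 + H²)*H² = H²*(-3 + H²))
C(B, n) = 2*n
I(j) = 2*j
((I(9) + C(b(4, -5), -1)) + L(R(-2)))² = ((2*9 + 2*(-1)) + (-10)²*(-3 + (-10)²))² = ((18 - 2) + 100*(-3 + 100))² = (16 + 100*97)² = (16 + 9700)² = 9716² = 94400656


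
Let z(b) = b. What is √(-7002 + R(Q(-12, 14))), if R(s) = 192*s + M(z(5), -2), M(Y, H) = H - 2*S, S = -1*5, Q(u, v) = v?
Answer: I*√4306 ≈ 65.62*I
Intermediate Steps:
S = -5
M(Y, H) = 10 + H (M(Y, H) = H - 2*(-5) = H + 10 = 10 + H)
R(s) = 8 + 192*s (R(s) = 192*s + (10 - 2) = 192*s + 8 = 8 + 192*s)
√(-7002 + R(Q(-12, 14))) = √(-7002 + (8 + 192*14)) = √(-7002 + (8 + 2688)) = √(-7002 + 2696) = √(-4306) = I*√4306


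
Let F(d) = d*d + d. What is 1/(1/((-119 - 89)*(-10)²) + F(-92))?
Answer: 20800/174137599 ≈ 0.00011945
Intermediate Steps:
F(d) = d + d² (F(d) = d² + d = d + d²)
1/(1/((-119 - 89)*(-10)²) + F(-92)) = 1/(1/((-119 - 89)*(-10)²) - 92*(1 - 92)) = 1/(1/(-208*100) - 92*(-91)) = 1/(1/(-20800) + 8372) = 1/(-1/20800 + 8372) = 1/(174137599/20800) = 20800/174137599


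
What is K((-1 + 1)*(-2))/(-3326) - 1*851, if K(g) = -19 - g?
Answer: -2830407/3326 ≈ -850.99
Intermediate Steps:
K((-1 + 1)*(-2))/(-3326) - 1*851 = (-19 - (-1 + 1)*(-2))/(-3326) - 1*851 = (-19 - 0*(-2))*(-1/3326) - 851 = (-19 - 1*0)*(-1/3326) - 851 = (-19 + 0)*(-1/3326) - 851 = -19*(-1/3326) - 851 = 19/3326 - 851 = -2830407/3326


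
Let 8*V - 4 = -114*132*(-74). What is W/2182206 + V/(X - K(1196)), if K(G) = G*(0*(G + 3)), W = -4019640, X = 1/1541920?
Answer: 78059975763241500/363701 ≈ 2.1463e+11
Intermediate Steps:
X = 1/1541920 ≈ 6.4854e-7
V = 278389/2 (V = ½ + (-114*132*(-74))/8 = ½ + (-15048*(-74))/8 = ½ + (⅛)*1113552 = ½ + 139194 = 278389/2 ≈ 1.3919e+5)
K(G) = 0 (K(G) = G*(0*(3 + G)) = G*0 = 0)
W/2182206 + V/(X - K(1196)) = -4019640/2182206 + 278389/(2*(1/1541920 - 1*0)) = -4019640*1/2182206 + 278389/(2*(1/1541920 + 0)) = -669940/363701 + 278389/(2*(1/1541920)) = -669940/363701 + (278389/2)*1541920 = -669940/363701 + 214626783440 = 78059975763241500/363701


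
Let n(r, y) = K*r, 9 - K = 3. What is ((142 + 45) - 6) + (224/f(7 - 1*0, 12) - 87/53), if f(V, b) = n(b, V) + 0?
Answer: 87038/477 ≈ 182.47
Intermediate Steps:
K = 6 (K = 9 - 1*3 = 9 - 3 = 6)
n(r, y) = 6*r
f(V, b) = 6*b (f(V, b) = 6*b + 0 = 6*b)
((142 + 45) - 6) + (224/f(7 - 1*0, 12) - 87/53) = ((142 + 45) - 6) + (224/((6*12)) - 87/53) = (187 - 6) + (224/72 - 87*1/53) = 181 + (224*(1/72) - 87/53) = 181 + (28/9 - 87/53) = 181 + 701/477 = 87038/477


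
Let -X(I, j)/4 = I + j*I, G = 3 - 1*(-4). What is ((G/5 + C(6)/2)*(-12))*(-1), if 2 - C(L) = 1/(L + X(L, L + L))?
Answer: 7349/255 ≈ 28.820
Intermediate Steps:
G = 7 (G = 3 + 4 = 7)
X(I, j) = -4*I - 4*I*j (X(I, j) = -4*(I + j*I) = -4*(I + I*j) = -4*I - 4*I*j)
C(L) = 2 - 1/(L - 4*L*(1 + 2*L)) (C(L) = 2 - 1/(L - 4*L*(1 + (L + L))) = 2 - 1/(L - 4*L*(1 + 2*L)))
((G/5 + C(6)/2)*(-12))*(-1) = ((7/5 + ((1 + 6*6 + 16*6²)/(6*(3 + 8*6)))/2)*(-12))*(-1) = ((7*(⅕) + ((1 + 36 + 16*36)/(6*(3 + 48)))*(½))*(-12))*(-1) = ((7/5 + ((⅙)*(1 + 36 + 576)/51)*(½))*(-12))*(-1) = ((7/5 + ((⅙)*(1/51)*613)*(½))*(-12))*(-1) = ((7/5 + (613/306)*(½))*(-12))*(-1) = ((7/5 + 613/612)*(-12))*(-1) = ((7349/3060)*(-12))*(-1) = -7349/255*(-1) = 7349/255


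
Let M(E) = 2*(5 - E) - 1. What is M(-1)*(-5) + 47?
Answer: -8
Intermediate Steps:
M(E) = 9 - 2*E (M(E) = (10 - 2*E) - 1 = 9 - 2*E)
M(-1)*(-5) + 47 = (9 - 2*(-1))*(-5) + 47 = (9 + 2)*(-5) + 47 = 11*(-5) + 47 = -55 + 47 = -8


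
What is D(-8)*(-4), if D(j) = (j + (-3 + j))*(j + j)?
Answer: -1216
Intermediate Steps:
D(j) = 2*j*(-3 + 2*j) (D(j) = (-3 + 2*j)*(2*j) = 2*j*(-3 + 2*j))
D(-8)*(-4) = (2*(-8)*(-3 + 2*(-8)))*(-4) = (2*(-8)*(-3 - 16))*(-4) = (2*(-8)*(-19))*(-4) = 304*(-4) = -1216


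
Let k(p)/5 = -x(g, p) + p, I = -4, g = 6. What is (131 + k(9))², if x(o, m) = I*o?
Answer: 87616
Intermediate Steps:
x(o, m) = -4*o
k(p) = 120 + 5*p (k(p) = 5*(-(-4)*6 + p) = 5*(-1*(-24) + p) = 5*(24 + p) = 120 + 5*p)
(131 + k(9))² = (131 + (120 + 5*9))² = (131 + (120 + 45))² = (131 + 165)² = 296² = 87616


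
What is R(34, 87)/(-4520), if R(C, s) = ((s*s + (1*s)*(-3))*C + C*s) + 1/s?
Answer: -21874411/393240 ≈ -55.626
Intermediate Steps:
R(C, s) = 1/s + C*s + C*(s**2 - 3*s) (R(C, s) = ((s**2 + s*(-3))*C + C*s) + 1/s = ((s**2 - 3*s)*C + C*s) + 1/s = (C*(s**2 - 3*s) + C*s) + 1/s = (C*s + C*(s**2 - 3*s)) + 1/s = 1/s + C*s + C*(s**2 - 3*s))
R(34, 87)/(-4520) = ((1 + 34*87**2*(-2 + 87))/87)/(-4520) = ((1 + 34*7569*85)/87)*(-1/4520) = ((1 + 21874410)/87)*(-1/4520) = ((1/87)*21874411)*(-1/4520) = (21874411/87)*(-1/4520) = -21874411/393240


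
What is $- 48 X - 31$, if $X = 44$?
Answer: $-2143$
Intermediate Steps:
$- 48 X - 31 = \left(-48\right) 44 - 31 = -2112 - 31 = -2143$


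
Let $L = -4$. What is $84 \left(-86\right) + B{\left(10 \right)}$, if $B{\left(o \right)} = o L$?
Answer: $-7264$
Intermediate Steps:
$B{\left(o \right)} = - 4 o$ ($B{\left(o \right)} = o \left(-4\right) = - 4 o$)
$84 \left(-86\right) + B{\left(10 \right)} = 84 \left(-86\right) - 40 = -7224 - 40 = -7264$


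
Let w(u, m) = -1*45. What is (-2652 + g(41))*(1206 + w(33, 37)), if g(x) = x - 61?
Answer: -3102192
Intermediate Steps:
g(x) = -61 + x
w(u, m) = -45
(-2652 + g(41))*(1206 + w(33, 37)) = (-2652 + (-61 + 41))*(1206 - 45) = (-2652 - 20)*1161 = -2672*1161 = -3102192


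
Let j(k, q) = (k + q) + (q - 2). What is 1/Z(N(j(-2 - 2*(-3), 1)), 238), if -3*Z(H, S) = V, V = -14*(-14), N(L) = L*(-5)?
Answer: -3/196 ≈ -0.015306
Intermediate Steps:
j(k, q) = -2 + k + 2*q (j(k, q) = (k + q) + (-2 + q) = -2 + k + 2*q)
N(L) = -5*L
V = 196
Z(H, S) = -196/3 (Z(H, S) = -1/3*196 = -196/3)
1/Z(N(j(-2 - 2*(-3), 1)), 238) = 1/(-196/3) = -3/196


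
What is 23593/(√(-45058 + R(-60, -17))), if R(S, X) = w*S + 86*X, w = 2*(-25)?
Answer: -23593*I*√170/2720 ≈ -113.09*I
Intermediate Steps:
w = -50
R(S, X) = -50*S + 86*X
23593/(√(-45058 + R(-60, -17))) = 23593/(√(-45058 + (-50*(-60) + 86*(-17)))) = 23593/(√(-45058 + (3000 - 1462))) = 23593/(√(-45058 + 1538)) = 23593/(√(-43520)) = 23593/((16*I*√170)) = 23593*(-I*√170/2720) = -23593*I*√170/2720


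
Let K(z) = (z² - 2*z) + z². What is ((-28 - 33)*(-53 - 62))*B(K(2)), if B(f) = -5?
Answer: -35075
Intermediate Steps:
K(z) = -2*z + 2*z²
((-28 - 33)*(-53 - 62))*B(K(2)) = ((-28 - 33)*(-53 - 62))*(-5) = -61*(-115)*(-5) = 7015*(-5) = -35075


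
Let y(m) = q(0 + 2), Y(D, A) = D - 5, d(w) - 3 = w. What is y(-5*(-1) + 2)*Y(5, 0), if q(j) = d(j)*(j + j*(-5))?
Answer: 0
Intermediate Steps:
d(w) = 3 + w
q(j) = -4*j*(3 + j) (q(j) = (3 + j)*(j + j*(-5)) = (3 + j)*(j - 5*j) = (3 + j)*(-4*j) = -4*j*(3 + j))
Y(D, A) = -5 + D
y(m) = -40 (y(m) = -4*(0 + 2)*(3 + (0 + 2)) = -4*2*(3 + 2) = -4*2*5 = -40)
y(-5*(-1) + 2)*Y(5, 0) = -40*(-5 + 5) = -40*0 = 0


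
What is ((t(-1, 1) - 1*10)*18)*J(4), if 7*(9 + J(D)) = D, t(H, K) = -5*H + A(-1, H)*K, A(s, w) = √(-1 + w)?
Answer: 5310/7 - 1062*I*√2/7 ≈ 758.57 - 214.56*I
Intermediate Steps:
t(H, K) = -5*H + K*√(-1 + H) (t(H, K) = -5*H + √(-1 + H)*K = -5*H + K*√(-1 + H))
J(D) = -9 + D/7
((t(-1, 1) - 1*10)*18)*J(4) = (((-5*(-1) + 1*√(-1 - 1)) - 1*10)*18)*(-9 + (⅐)*4) = (((5 + 1*√(-2)) - 10)*18)*(-9 + 4/7) = (((5 + 1*(I*√2)) - 10)*18)*(-59/7) = (((5 + I*√2) - 10)*18)*(-59/7) = ((-5 + I*√2)*18)*(-59/7) = (-90 + 18*I*√2)*(-59/7) = 5310/7 - 1062*I*√2/7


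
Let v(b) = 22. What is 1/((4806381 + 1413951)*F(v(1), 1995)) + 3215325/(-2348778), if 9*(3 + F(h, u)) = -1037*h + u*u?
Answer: -1465652209197646937/1070651229538460416 ≈ -1.3689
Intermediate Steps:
F(h, u) = -3 - 1037*h/9 + u²/9 (F(h, u) = -3 + (-1037*h + u*u)/9 = -3 + (-1037*h + u²)/9 = -3 + (u² - 1037*h)/9 = -3 + (-1037*h/9 + u²/9) = -3 - 1037*h/9 + u²/9)
1/((4806381 + 1413951)*F(v(1), 1995)) + 3215325/(-2348778) = 1/((4806381 + 1413951)*(-3 - 1037/9*22 + (⅑)*1995²)) + 3215325/(-2348778) = 1/(6220332*(-3 - 22814/9 + (⅑)*3980025)) + 3215325*(-1/2348778) = 1/(6220332*(-3 - 22814/9 + 442225)) - 1071775/782926 = 1/(6220332*(3957184/9)) - 1071775/782926 = (1/6220332)*(9/3957184) - 1071775/782926 = 1/2734999807232 - 1071775/782926 = -1465652209197646937/1070651229538460416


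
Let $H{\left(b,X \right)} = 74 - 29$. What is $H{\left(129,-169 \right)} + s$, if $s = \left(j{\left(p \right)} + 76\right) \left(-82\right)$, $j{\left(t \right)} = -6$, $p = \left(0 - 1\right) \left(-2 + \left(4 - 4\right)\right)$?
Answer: $-5695$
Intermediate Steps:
$H{\left(b,X \right)} = 45$ ($H{\left(b,X \right)} = 74 - 29 = 45$)
$p = 2$ ($p = - (-2 + \left(4 - 4\right)) = - (-2 + 0) = \left(-1\right) \left(-2\right) = 2$)
$s = -5740$ ($s = \left(-6 + 76\right) \left(-82\right) = 70 \left(-82\right) = -5740$)
$H{\left(129,-169 \right)} + s = 45 - 5740 = -5695$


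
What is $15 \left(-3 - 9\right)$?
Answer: $-180$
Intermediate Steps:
$15 \left(-3 - 9\right) = 15 \left(-12\right) = -180$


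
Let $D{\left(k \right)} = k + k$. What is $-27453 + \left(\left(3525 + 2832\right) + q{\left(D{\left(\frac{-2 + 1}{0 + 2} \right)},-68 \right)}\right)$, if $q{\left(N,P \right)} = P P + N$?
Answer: $-16473$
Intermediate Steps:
$D{\left(k \right)} = 2 k$
$q{\left(N,P \right)} = N + P^{2}$ ($q{\left(N,P \right)} = P^{2} + N = N + P^{2}$)
$-27453 + \left(\left(3525 + 2832\right) + q{\left(D{\left(\frac{-2 + 1}{0 + 2} \right)},-68 \right)}\right) = -27453 + \left(\left(3525 + 2832\right) + \left(2 \frac{-2 + 1}{0 + 2} + \left(-68\right)^{2}\right)\right) = -27453 + \left(6357 + \left(2 \left(- \frac{1}{2}\right) + 4624\right)\right) = -27453 + \left(6357 + \left(-1 + 4624\right)\right) = -27453 + \left(6357 + 4623\right) = -27453 + 10980 = -16473$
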